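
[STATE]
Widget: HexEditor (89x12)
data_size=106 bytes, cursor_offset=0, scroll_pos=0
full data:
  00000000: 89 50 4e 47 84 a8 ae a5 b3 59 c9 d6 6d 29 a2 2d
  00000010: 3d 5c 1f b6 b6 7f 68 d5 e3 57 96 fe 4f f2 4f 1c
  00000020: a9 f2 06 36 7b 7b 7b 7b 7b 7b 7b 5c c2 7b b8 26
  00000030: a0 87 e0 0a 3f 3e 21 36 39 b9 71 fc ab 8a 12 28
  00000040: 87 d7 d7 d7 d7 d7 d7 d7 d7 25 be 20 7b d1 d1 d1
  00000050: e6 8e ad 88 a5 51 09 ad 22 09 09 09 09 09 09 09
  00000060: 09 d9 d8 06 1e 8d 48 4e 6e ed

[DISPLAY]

00000000  89 50 4e 47 84 a8 ae a5  b3 59 c9 d6 6d 29 a2 2d  |.PNG.....Y..m).-|           
00000010  3d 5c 1f b6 b6 7f 68 d5  e3 57 96 fe 4f f2 4f 1c  |=\....h..W..O.O.|           
00000020  a9 f2 06 36 7b 7b 7b 7b  7b 7b 7b 5c c2 7b b8 26  |...6{{{{{{{\.{.&|           
00000030  a0 87 e0 0a 3f 3e 21 36  39 b9 71 fc ab 8a 12 28  |....?>!69.q....(|           
00000040  87 d7 d7 d7 d7 d7 d7 d7  d7 25 be 20 7b d1 d1 d1  |.........%. {...|           
00000050  e6 8e ad 88 a5 51 09 ad  22 09 09 09 09 09 09 09  |.....Q..".......|           
00000060  09 d9 d8 06 1e 8d 48 4e  6e ed                    |......HNn.      |           
                                                                                         
                                                                                         
                                                                                         
                                                                                         
                                                                                         


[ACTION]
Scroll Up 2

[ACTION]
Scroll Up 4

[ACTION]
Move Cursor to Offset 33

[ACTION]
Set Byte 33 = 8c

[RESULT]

00000000  89 50 4e 47 84 a8 ae a5  b3 59 c9 d6 6d 29 a2 2d  |.PNG.....Y..m).-|           
00000010  3d 5c 1f b6 b6 7f 68 d5  e3 57 96 fe 4f f2 4f 1c  |=\....h..W..O.O.|           
00000020  a9 8C 06 36 7b 7b 7b 7b  7b 7b 7b 5c c2 7b b8 26  |...6{{{{{{{\.{.&|           
00000030  a0 87 e0 0a 3f 3e 21 36  39 b9 71 fc ab 8a 12 28  |....?>!69.q....(|           
00000040  87 d7 d7 d7 d7 d7 d7 d7  d7 25 be 20 7b d1 d1 d1  |.........%. {...|           
00000050  e6 8e ad 88 a5 51 09 ad  22 09 09 09 09 09 09 09  |.....Q..".......|           
00000060  09 d9 d8 06 1e 8d 48 4e  6e ed                    |......HNn.      |           
                                                                                         
                                                                                         
                                                                                         
                                                                                         
                                                                                         


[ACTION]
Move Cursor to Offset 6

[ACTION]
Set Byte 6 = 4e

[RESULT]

00000000  89 50 4e 47 84 a8 4E a5  b3 59 c9 d6 6d 29 a2 2d  |.PNG..N..Y..m).-|           
00000010  3d 5c 1f b6 b6 7f 68 d5  e3 57 96 fe 4f f2 4f 1c  |=\....h..W..O.O.|           
00000020  a9 8c 06 36 7b 7b 7b 7b  7b 7b 7b 5c c2 7b b8 26  |...6{{{{{{{\.{.&|           
00000030  a0 87 e0 0a 3f 3e 21 36  39 b9 71 fc ab 8a 12 28  |....?>!69.q....(|           
00000040  87 d7 d7 d7 d7 d7 d7 d7  d7 25 be 20 7b d1 d1 d1  |.........%. {...|           
00000050  e6 8e ad 88 a5 51 09 ad  22 09 09 09 09 09 09 09  |.....Q..".......|           
00000060  09 d9 d8 06 1e 8d 48 4e  6e ed                    |......HNn.      |           
                                                                                         
                                                                                         
                                                                                         
                                                                                         
                                                                                         


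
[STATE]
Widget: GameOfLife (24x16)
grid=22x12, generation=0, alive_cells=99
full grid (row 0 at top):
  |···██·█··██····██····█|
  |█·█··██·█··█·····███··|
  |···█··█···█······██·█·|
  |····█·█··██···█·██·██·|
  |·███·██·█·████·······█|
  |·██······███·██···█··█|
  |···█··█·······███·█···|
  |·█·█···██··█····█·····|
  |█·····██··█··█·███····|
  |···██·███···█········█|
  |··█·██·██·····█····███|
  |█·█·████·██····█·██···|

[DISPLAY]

Gen: 0                  
···██·█··██····██····█  
█·█··██·█··█·····███··  
···█··█···█······██·█·  
····█·█··██···█·██·██·  
·███·██·█·████·······█  
·██······███·██···█··█  
···█··█·······███·█···  
·█·█···██··█····█·····  
█·····██··█··█·███····  
···██·███···█········█  
··█·██·██·····█····███  
█·█·████·██····█·██···  
                        
                        
                        


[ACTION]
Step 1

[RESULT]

Gen: 1                  
···██·██·██·····███···  
··█···█····█·······██·  
···██·█···██········█·  
····█·█·····██··██·███  
·█·██████······█·███·█  
·█··████·█·······█····  
·█·█···███·████·█·····  
··█·····█·············  
··████···█·██··███····  
···██····█···████····█  
·██···············████  
·█··█··█·█········███·  
                        
                        
                        


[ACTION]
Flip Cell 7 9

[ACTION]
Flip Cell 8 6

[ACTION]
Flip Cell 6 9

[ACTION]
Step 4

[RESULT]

Gen: 5                  
···█···█··█·········█·  
·██·█······█·······█·█  
·█·····█····█·····█···  
·█·····██·██████··█·██  
█·····█···██·██···██··  
██····█······█···██···  
······█·██···█········  
···█····██···█········  
·····██·██············  
············█····██·█·  
█···················█·  
·████··········█████··  
                        
                        
                        


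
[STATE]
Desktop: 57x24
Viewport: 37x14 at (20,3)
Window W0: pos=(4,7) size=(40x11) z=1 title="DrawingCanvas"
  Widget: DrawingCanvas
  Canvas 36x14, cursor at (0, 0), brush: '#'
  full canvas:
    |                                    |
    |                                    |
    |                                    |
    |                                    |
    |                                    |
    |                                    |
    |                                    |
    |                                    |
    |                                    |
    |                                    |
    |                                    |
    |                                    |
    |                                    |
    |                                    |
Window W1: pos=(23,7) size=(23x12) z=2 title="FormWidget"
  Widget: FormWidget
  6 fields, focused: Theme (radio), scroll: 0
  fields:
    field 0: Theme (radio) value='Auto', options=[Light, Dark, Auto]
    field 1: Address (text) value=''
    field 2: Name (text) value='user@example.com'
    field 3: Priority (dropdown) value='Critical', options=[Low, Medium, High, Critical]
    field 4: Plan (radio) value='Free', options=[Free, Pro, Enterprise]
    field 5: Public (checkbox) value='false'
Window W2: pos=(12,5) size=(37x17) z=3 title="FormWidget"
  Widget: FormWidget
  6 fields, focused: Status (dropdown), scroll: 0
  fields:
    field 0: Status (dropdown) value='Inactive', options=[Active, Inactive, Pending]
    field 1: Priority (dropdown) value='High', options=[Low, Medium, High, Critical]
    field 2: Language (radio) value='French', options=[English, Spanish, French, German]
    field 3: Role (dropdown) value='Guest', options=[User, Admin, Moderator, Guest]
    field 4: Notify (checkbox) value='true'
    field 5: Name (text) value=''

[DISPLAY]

                                     
                                     
━━━━━━━━━━━━━━━━━━━━━━━━━━━━┓        
dget                        ┃        
────────────────────────────┨        
s:     [Inactive          ▼]┃        
ity:   [High              ▼]┃        
age:   ( ) English  ( ) Span┃        
       [Guest             ▼]┃        
y:     [x]                  ┃        
       [                   ]┃        
                            ┃        
                            ┃        
                            ┃        


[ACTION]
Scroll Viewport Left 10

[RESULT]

                                     
                                     
  ┏━━━━━━━━━━━━━━━━━━━━━━━━━━━━━━━━━━
  ┃ FormWidget                       
━━┠──────────────────────────────────
in┃> Status:     [Inactive          ▼
──┃  Priority:   [High              ▼
  ┃  Language:   ( ) English  ( ) Spa
  ┃  Role:       [Guest             ▼
  ┃  Notify:     [x]                 
  ┃  Name:       [                   
  ┃                                  
  ┃                                  
  ┃                                  


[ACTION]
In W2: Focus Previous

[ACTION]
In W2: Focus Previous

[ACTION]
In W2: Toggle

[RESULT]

                                     
                                     
  ┏━━━━━━━━━━━━━━━━━━━━━━━━━━━━━━━━━━
  ┃ FormWidget                       
━━┠──────────────────────────────────
in┃  Status:     [Inactive          ▼
──┃  Priority:   [High              ▼
  ┃  Language:   ( ) English  ( ) Spa
  ┃  Role:       [Guest             ▼
  ┃> Notify:     [ ]                 
  ┃  Name:       [                   
  ┃                                  
  ┃                                  
  ┃                                  


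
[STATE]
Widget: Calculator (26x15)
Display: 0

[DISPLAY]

                         0
┌───┬───┬───┬───┐         
│ 7 │ 8 │ 9 │ ÷ │         
├───┼───┼───┼───┤         
│ 4 │ 5 │ 6 │ × │         
├───┼───┼───┼───┤         
│ 1 │ 2 │ 3 │ - │         
├───┼───┼───┼───┤         
│ 0 │ . │ = │ + │         
├───┼───┼───┼───┤         
│ C │ MC│ MR│ M+│         
└───┴───┴───┴───┘         
                          
                          
                          


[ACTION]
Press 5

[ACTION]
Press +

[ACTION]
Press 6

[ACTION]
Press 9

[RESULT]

                        69
┌───┬───┬───┬───┐         
│ 7 │ 8 │ 9 │ ÷ │         
├───┼───┼───┼───┤         
│ 4 │ 5 │ 6 │ × │         
├───┼───┼───┼───┤         
│ 1 │ 2 │ 3 │ - │         
├───┼───┼───┼───┤         
│ 0 │ . │ = │ + │         
├───┼───┼───┼───┤         
│ C │ MC│ MR│ M+│         
└───┴───┴───┴───┘         
                          
                          
                          


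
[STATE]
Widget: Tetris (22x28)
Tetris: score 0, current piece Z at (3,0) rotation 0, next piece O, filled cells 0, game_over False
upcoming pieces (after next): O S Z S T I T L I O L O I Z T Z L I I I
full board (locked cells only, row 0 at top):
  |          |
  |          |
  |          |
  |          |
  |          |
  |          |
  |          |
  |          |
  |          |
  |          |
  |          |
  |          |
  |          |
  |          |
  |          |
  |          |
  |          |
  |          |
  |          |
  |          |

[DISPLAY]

   ▓▓     │Next:      
    ▓▓    │▓▓         
          │▓▓         
          │           
          │           
          │           
          │Score:     
          │0          
          │           
          │           
          │           
          │           
          │           
          │           
          │           
          │           
          │           
          │           
          │           
          │           
          │           
          │           
          │           
          │           
          │           
          │           
          │           
          │           


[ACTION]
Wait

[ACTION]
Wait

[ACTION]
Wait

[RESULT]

          │Next:      
          │▓▓         
          │▓▓         
   ▓▓     │           
    ▓▓    │           
          │           
          │Score:     
          │0          
          │           
          │           
          │           
          │           
          │           
          │           
          │           
          │           
          │           
          │           
          │           
          │           
          │           
          │           
          │           
          │           
          │           
          │           
          │           
          │           


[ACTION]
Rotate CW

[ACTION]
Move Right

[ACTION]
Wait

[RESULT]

          │Next:      
          │▓▓         
          │▓▓         
          │           
     ▓    │           
    ▓▓    │           
    ▓     │Score:     
          │0          
          │           
          │           
          │           
          │           
          │           
          │           
          │           
          │           
          │           
          │           
          │           
          │           
          │           
          │           
          │           
          │           
          │           
          │           
          │           
          │           


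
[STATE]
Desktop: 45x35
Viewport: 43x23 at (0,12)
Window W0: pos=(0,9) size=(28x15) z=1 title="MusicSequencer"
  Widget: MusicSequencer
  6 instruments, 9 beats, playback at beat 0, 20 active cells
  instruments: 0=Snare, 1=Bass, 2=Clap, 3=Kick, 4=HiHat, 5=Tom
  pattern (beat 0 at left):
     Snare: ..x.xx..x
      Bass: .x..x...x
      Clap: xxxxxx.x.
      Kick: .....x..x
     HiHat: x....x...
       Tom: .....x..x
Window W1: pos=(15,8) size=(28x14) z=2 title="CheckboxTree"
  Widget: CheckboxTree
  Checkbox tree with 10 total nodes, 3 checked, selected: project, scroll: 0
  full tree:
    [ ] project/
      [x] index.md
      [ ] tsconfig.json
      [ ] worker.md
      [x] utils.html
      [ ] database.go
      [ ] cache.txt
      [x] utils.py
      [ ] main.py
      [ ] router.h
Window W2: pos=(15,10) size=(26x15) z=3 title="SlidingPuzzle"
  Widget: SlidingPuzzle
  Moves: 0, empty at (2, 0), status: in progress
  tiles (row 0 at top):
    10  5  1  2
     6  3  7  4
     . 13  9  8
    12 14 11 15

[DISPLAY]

┃      ▼1234567┠────────────────────────┨ ┃
┃ Snare··█·██··┃┌────┬────┬────┬────┐   ┃ ┃
┃  Bass·█··█···┃│ 10 │  5 │  1 │  2 │   ┃ ┃
┃  Clap██████·█┃├────┼────┼────┼────┤   ┃ ┃
┃  Kick·····█··┃│  6 │  3 │  7 │  4 │   ┃ ┃
┃ HiHat█····█··┃├────┼────┼────┼────┤   ┃ ┃
┃   Tom·····█··┃│    │ 13 │  9 │  8 │   ┃ ┃
┃              ┃├────┼────┼────┼────┤   ┃ ┃
┃              ┃│ 12 │ 14 │ 11 │ 15 │   ┃ ┃
┃              ┃└────┴────┴────┴────┘   ┃━┛
┃              ┃Moves: 0                ┃  
┗━━━━━━━━━━━━━━┃                        ┃  
               ┗━━━━━━━━━━━━━━━━━━━━━━━━┛  
                                           
                                           
                                           
                                           
                                           
                                           
                                           
                                           
                                           
                                           


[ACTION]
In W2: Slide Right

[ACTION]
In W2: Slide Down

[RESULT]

┃      ▼1234567┠────────────────────────┨ ┃
┃ Snare··█·██··┃┌────┬────┬────┬────┐   ┃ ┃
┃  Bass·█··█···┃│ 10 │  5 │  1 │  2 │   ┃ ┃
┃  Clap██████·█┃├────┼────┼────┼────┤   ┃ ┃
┃  Kick·····█··┃│    │  3 │  7 │  4 │   ┃ ┃
┃ HiHat█····█··┃├────┼────┼────┼────┤   ┃ ┃
┃   Tom·····█··┃│  6 │ 13 │  9 │  8 │   ┃ ┃
┃              ┃├────┼────┼────┼────┤   ┃ ┃
┃              ┃│ 12 │ 14 │ 11 │ 15 │   ┃ ┃
┃              ┃└────┴────┴────┴────┘   ┃━┛
┃              ┃Moves: 1                ┃  
┗━━━━━━━━━━━━━━┃                        ┃  
               ┗━━━━━━━━━━━━━━━━━━━━━━━━┛  
                                           
                                           
                                           
                                           
                                           
                                           
                                           
                                           
                                           
                                           


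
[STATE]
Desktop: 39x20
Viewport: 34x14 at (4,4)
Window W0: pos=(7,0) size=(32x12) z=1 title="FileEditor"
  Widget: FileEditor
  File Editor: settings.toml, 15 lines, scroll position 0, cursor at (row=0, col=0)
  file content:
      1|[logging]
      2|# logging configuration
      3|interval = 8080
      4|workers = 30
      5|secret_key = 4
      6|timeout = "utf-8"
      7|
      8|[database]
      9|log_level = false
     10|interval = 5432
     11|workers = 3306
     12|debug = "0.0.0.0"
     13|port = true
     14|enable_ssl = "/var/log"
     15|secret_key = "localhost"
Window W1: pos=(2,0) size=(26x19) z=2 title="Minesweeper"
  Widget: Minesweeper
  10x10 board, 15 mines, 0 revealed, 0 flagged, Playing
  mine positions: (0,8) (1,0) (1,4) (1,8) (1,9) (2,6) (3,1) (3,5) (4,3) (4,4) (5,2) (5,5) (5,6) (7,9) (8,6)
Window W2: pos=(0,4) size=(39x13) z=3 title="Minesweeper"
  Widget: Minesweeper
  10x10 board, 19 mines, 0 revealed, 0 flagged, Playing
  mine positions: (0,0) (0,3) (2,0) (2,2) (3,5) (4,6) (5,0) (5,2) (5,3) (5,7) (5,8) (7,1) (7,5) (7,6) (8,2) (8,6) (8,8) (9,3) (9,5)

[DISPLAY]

━━━━━━━━━━━━━━━━━━━━━━━━━━━━━━━━━━
nesweeper                         
──────────────────────────────────
■■■■■■■                           
■■■■■■■                           
■■■■■■■                           
■■■■■■■                           
■■■■■■■                           
■■■■■■■                           
■■■■■■■                           
■■■■■■■                           
■■■■■■■                           
━━━━━━━━━━━━━━━━━━━━━━━━━━━━━━━━━━
                       ┃          


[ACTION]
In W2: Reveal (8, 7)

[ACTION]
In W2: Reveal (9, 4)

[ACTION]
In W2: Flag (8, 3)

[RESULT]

━━━━━━━━━━━━━━━━━━━━━━━━━━━━━━━━━━
nesweeper                         
──────────────────────────────────
■■■■■■■                           
■■■■■■■                           
■■■■■■■                           
■■■■■■■                           
■■■■■■■                           
■■■■■■■                           
■■■■■■■                           
■■■■■■■                           
⚑■■■3■■                           
━━━━━━━━━━━━━━━━━━━━━━━━━━━━━━━━━━
                       ┃          


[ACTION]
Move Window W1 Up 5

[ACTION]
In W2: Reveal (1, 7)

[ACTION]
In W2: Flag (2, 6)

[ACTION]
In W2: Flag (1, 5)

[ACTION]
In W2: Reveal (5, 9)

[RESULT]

━━━━━━━━━━━━━━━━━━━━━━━━━━━━━━━━━━
nesweeper                         
──────────────────────────────────
■1                                
■1                                
■111                              
■■■21                             
■■■■321                           
■■■■■■1                           
■■■■■■■                           
■■■■■■■                           
⚑■■■3■■                           
━━━━━━━━━━━━━━━━━━━━━━━━━━━━━━━━━━
                       ┃          


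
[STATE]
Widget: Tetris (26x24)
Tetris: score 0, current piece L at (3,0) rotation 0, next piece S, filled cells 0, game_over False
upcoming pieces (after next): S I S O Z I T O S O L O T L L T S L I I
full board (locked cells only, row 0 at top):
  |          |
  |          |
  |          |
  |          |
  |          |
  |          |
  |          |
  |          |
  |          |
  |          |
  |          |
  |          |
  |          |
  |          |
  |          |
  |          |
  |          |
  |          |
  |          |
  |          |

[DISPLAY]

     ▒    │Next:          
   ▒▒▒    │ ░░            
          │░░             
          │               
          │               
          │               
          │Score:         
          │0              
          │               
          │               
          │               
          │               
          │               
          │               
          │               
          │               
          │               
          │               
          │               
          │               
          │               
          │               
          │               
          │               


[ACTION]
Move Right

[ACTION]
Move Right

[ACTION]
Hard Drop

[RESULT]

    ░░    │Next:          
   ░░     │ ░░            
          │░░             
          │               
          │               
          │               
          │Score:         
          │0              
          │               
          │               
          │               
          │               
          │               
          │               
          │               
          │               
          │               
          │               
       ▒  │               
     ▒▒▒  │               
          │               
          │               
          │               
          │               


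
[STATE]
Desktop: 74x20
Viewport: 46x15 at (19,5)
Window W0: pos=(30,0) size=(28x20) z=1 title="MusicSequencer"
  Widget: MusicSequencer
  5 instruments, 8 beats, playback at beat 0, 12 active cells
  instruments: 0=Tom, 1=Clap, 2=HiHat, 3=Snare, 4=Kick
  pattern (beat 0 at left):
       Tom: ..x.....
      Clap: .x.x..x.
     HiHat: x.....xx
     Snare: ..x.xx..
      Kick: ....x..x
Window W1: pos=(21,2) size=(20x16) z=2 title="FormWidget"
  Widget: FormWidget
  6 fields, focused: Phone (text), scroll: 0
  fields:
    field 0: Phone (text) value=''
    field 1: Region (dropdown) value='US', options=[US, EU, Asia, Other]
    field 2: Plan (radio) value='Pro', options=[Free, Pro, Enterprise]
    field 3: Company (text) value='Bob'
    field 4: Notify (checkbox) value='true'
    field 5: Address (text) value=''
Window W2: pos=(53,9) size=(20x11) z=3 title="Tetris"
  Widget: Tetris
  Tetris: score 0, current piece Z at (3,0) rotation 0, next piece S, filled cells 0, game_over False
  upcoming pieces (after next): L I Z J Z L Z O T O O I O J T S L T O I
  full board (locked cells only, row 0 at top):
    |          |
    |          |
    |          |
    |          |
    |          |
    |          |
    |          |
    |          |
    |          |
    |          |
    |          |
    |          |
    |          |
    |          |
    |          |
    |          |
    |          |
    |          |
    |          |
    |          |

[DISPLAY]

  ┃> Phone:      [  ]┃··█·            ┃       
  ┃  Region:     [U▼]┃··██            ┃       
  ┃  Plan:       ( ) ┃██··            ┃       
  ┃  Company:    [Bo]┃█··█            ┃       
  ┃  Notify:     [x] ┃            ┏━━━━━━━━━━━
  ┃  Address:    [  ]┃            ┃ Tetris    
  ┃                  ┃            ┠───────────
  ┃                  ┃            ┃           
  ┃                  ┃            ┃           
  ┃                  ┃            ┃           
  ┃                  ┃            ┃           
  ┃                  ┃            ┃           
  ┗━━━━━━━━━━━━━━━━━━┛            ┃           
           ┃                      ┃           
           ┗━━━━━━━━━━━━━━━━━━━━━━┗━━━━━━━━━━━


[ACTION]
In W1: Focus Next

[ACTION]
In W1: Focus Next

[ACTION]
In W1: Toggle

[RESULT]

  ┃  Phone:      [  ]┃··█·            ┃       
  ┃  Region:     [U▼]┃··██            ┃       
  ┃> Plan:       ( ) ┃██··            ┃       
  ┃  Company:    [Bo]┃█··█            ┃       
  ┃  Notify:     [x] ┃            ┏━━━━━━━━━━━
  ┃  Address:    [  ]┃            ┃ Tetris    
  ┃                  ┃            ┠───────────
  ┃                  ┃            ┃           
  ┃                  ┃            ┃           
  ┃                  ┃            ┃           
  ┃                  ┃            ┃           
  ┃                  ┃            ┃           
  ┗━━━━━━━━━━━━━━━━━━┛            ┃           
           ┃                      ┃           
           ┗━━━━━━━━━━━━━━━━━━━━━━┗━━━━━━━━━━━


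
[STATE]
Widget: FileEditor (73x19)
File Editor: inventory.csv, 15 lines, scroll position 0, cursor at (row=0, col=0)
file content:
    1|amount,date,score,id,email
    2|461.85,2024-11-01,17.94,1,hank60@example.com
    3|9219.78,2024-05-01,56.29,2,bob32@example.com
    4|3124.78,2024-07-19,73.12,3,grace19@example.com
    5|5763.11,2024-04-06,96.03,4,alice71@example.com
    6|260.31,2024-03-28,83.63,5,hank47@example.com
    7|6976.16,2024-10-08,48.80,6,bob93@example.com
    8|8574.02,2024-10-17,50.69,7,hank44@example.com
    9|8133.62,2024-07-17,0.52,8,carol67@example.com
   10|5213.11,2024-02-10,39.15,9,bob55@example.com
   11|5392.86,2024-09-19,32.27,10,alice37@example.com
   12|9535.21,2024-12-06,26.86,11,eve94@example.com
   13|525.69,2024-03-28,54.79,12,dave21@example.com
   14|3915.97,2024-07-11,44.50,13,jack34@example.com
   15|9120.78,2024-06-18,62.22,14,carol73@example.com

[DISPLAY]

█mount,date,score,id,email                                              ▲
461.85,2024-11-01,17.94,1,hank60@example.com                            █
9219.78,2024-05-01,56.29,2,bob32@example.com                            ░
3124.78,2024-07-19,73.12,3,grace19@example.com                          ░
5763.11,2024-04-06,96.03,4,alice71@example.com                          ░
260.31,2024-03-28,83.63,5,hank47@example.com                            ░
6976.16,2024-10-08,48.80,6,bob93@example.com                            ░
8574.02,2024-10-17,50.69,7,hank44@example.com                           ░
8133.62,2024-07-17,0.52,8,carol67@example.com                           ░
5213.11,2024-02-10,39.15,9,bob55@example.com                            ░
5392.86,2024-09-19,32.27,10,alice37@example.com                         ░
9535.21,2024-12-06,26.86,11,eve94@example.com                           ░
525.69,2024-03-28,54.79,12,dave21@example.com                           ░
3915.97,2024-07-11,44.50,13,jack34@example.com                          ░
9120.78,2024-06-18,62.22,14,carol73@example.com                         ░
                                                                        ░
                                                                        ░
                                                                        ░
                                                                        ▼


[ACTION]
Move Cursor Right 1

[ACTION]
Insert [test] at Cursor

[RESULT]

atest█ount,date,score,id,email                                          ▲
461.85,2024-11-01,17.94,1,hank60@example.com                            █
9219.78,2024-05-01,56.29,2,bob32@example.com                            ░
3124.78,2024-07-19,73.12,3,grace19@example.com                          ░
5763.11,2024-04-06,96.03,4,alice71@example.com                          ░
260.31,2024-03-28,83.63,5,hank47@example.com                            ░
6976.16,2024-10-08,48.80,6,bob93@example.com                            ░
8574.02,2024-10-17,50.69,7,hank44@example.com                           ░
8133.62,2024-07-17,0.52,8,carol67@example.com                           ░
5213.11,2024-02-10,39.15,9,bob55@example.com                            ░
5392.86,2024-09-19,32.27,10,alice37@example.com                         ░
9535.21,2024-12-06,26.86,11,eve94@example.com                           ░
525.69,2024-03-28,54.79,12,dave21@example.com                           ░
3915.97,2024-07-11,44.50,13,jack34@example.com                          ░
9120.78,2024-06-18,62.22,14,carol73@example.com                         ░
                                                                        ░
                                                                        ░
                                                                        ░
                                                                        ▼


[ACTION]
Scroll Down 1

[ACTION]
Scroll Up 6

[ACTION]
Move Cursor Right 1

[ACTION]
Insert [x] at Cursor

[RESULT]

atestmx█unt,date,score,id,email                                         ▲
461.85,2024-11-01,17.94,1,hank60@example.com                            █
9219.78,2024-05-01,56.29,2,bob32@example.com                            ░
3124.78,2024-07-19,73.12,3,grace19@example.com                          ░
5763.11,2024-04-06,96.03,4,alice71@example.com                          ░
260.31,2024-03-28,83.63,5,hank47@example.com                            ░
6976.16,2024-10-08,48.80,6,bob93@example.com                            ░
8574.02,2024-10-17,50.69,7,hank44@example.com                           ░
8133.62,2024-07-17,0.52,8,carol67@example.com                           ░
5213.11,2024-02-10,39.15,9,bob55@example.com                            ░
5392.86,2024-09-19,32.27,10,alice37@example.com                         ░
9535.21,2024-12-06,26.86,11,eve94@example.com                           ░
525.69,2024-03-28,54.79,12,dave21@example.com                           ░
3915.97,2024-07-11,44.50,13,jack34@example.com                          ░
9120.78,2024-06-18,62.22,14,carol73@example.com                         ░
                                                                        ░
                                                                        ░
                                                                        ░
                                                                        ▼


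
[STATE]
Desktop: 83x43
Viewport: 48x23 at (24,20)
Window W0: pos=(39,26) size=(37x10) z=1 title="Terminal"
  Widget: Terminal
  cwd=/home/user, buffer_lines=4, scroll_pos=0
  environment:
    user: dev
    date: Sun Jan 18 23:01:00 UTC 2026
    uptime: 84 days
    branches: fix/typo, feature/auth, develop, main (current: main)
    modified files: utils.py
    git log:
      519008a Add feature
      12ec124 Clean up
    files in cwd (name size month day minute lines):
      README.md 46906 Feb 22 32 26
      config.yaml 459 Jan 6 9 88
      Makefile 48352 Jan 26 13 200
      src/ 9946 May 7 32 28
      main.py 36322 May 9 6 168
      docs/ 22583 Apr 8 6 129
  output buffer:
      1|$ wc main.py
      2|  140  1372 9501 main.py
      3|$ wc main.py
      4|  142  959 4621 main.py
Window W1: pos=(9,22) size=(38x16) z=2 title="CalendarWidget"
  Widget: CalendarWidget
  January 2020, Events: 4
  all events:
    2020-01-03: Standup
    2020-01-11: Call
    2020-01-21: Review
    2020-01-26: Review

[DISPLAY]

                                                
                                                
━━━━━━━━━━━━━━━━━━━━━━┓                         
t                     ┃                         
──────────────────────┨                         
nuary 2020            ┃                         
 Sa Su                ┃━━━━━━━━━━━━━━━━━━━━━━━━━
*  4  5               ┃al                       
 11* 12               ┃─────────────────────────
 18 19                ┃in.py                    
4 25 26*              ┃1372 9501 main.py        
                      ┃in.py                    
                      ┃959 4621 main.py         
                      ┃                         
                      ┃                         
                      ┃━━━━━━━━━━━━━━━━━━━━━━━━━
                      ┃                         
━━━━━━━━━━━━━━━━━━━━━━┛                         
                                                
                                                
                                                
                                                
                                                


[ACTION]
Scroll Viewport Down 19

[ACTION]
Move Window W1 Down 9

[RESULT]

                                                
                                                
                                                
                                                
                                                
                                                
               ┏━━━━━━━━━━━━━━━━━━━━━━━━━━━━━━━━
━━━━━━━━━━━━━━━━━━━━━━┓al                       
t                     ┃─────────────────────────
──────────────────────┨in.py                    
nuary 2020            ┃1372 9501 main.py        
 Sa Su                ┃in.py                    
*  4  5               ┃959 4621 main.py         
 11* 12               ┃                         
 18 19                ┃                         
4 25 26*              ┃━━━━━━━━━━━━━━━━━━━━━━━━━
                      ┃                         
                      ┃                         
                      ┃                         
                      ┃                         
                      ┃                         
                      ┃                         
━━━━━━━━━━━━━━━━━━━━━━┛                         


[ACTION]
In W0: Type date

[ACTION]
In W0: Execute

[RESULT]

                                                
                                                
                                                
                                                
                                                
                                                
               ┏━━━━━━━━━━━━━━━━━━━━━━━━━━━━━━━━
━━━━━━━━━━━━━━━━━━━━━━┓al                       
t                     ┃─────────────────────────
──────────────────────┨1372 9501 main.py        
nuary 2020            ┃in.py                    
 Sa Su                ┃959 4621 main.py         
*  4  5               ┃                         
 11* 12               ┃ 18 23:01:00 UTC 2026    
 18 19                ┃                         
4 25 26*              ┃━━━━━━━━━━━━━━━━━━━━━━━━━
                      ┃                         
                      ┃                         
                      ┃                         
                      ┃                         
                      ┃                         
                      ┃                         
━━━━━━━━━━━━━━━━━━━━━━┛                         


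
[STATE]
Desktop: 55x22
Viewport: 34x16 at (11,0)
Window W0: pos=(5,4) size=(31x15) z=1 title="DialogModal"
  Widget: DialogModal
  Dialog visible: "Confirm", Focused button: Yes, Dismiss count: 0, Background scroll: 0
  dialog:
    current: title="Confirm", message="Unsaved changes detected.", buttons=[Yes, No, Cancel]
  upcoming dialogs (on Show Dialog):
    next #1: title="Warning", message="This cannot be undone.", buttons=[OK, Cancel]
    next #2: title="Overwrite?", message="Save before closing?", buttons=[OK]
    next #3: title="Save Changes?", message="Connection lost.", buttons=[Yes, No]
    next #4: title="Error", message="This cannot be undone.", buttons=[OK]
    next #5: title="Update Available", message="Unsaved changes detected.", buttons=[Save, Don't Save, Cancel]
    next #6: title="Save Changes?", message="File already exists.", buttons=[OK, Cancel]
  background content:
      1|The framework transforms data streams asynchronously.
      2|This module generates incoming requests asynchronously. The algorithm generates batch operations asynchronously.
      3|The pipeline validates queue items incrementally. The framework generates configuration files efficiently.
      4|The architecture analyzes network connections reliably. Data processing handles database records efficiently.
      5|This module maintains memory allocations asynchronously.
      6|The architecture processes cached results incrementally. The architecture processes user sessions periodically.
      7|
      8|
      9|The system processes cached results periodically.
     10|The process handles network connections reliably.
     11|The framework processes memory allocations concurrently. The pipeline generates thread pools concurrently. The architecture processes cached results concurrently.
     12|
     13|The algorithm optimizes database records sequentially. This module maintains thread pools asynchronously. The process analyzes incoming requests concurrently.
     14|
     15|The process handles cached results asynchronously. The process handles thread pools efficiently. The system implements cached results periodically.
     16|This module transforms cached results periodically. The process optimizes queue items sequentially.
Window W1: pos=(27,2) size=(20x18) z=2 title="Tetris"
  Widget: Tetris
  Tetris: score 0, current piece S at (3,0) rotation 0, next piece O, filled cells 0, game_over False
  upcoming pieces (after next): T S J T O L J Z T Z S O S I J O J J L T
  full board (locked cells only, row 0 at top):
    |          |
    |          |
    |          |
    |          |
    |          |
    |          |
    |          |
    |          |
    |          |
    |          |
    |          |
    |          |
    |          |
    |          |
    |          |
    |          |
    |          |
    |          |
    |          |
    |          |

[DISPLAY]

                                  
                                  
                ┏━━━━━━━━━━━━━━━━━
                ┃ Tetris          
━━━━━━━━━━━━━━━━┠─────────────────
ogModal         ┃                 
────────────────┃                 
ramework transfo┃                 
module generates┃                 
ipeline validate┃                 
────────────────┃                 
      Confirm   ┃                 
saved changes de┃                 
[Yes]  No   Canc┃                 
────────────────┃                 
ystem processes ┃                 


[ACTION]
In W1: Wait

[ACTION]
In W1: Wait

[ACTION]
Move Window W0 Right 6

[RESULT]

                                  
                                  
                ┏━━━━━━━━━━━━━━━━━
                ┃ Tetris          
┏━━━━━━━━━━━━━━━┠─────────────────
┃ DialogModal   ┃                 
┠───────────────┃                 
┃The framework t┃                 
┃This module gen┃                 
┃The pipeline va┃                 
┃Th┌────────────┃                 
┃Th│        Conf┃                 
┃Th│Unsaved chan┃                 
┃  │  [Yes]  No ┃                 
┃  └────────────┃                 
┃The system proc┃                 
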